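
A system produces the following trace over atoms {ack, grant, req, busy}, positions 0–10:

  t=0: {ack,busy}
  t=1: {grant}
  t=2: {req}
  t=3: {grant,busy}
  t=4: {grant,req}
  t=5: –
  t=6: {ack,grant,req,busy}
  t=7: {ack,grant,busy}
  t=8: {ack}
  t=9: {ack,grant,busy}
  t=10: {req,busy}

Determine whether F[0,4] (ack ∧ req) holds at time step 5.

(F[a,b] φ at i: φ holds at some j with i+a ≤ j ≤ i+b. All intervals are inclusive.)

Holds

Check (ack ∧ req) at each j in [5,9]:
  j=5: false
  j=6: true
  j=7: false
  j=8: false
  j=9: false
Found at j=6 → formula holds.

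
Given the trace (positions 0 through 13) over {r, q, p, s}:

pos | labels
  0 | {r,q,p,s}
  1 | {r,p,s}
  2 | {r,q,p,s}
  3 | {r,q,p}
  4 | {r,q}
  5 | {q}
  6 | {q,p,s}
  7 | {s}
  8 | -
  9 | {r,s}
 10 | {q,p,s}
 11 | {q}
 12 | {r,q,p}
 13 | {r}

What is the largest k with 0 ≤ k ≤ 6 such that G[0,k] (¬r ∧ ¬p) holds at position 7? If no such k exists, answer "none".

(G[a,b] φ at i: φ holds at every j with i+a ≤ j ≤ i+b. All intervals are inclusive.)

1

(¬r ∧ ¬p) must hold from j=7 onward; find where it first fails.
  j=7: holds
  j=8: holds
  j=9: fails
Holds on [7,8], so largest k = 1.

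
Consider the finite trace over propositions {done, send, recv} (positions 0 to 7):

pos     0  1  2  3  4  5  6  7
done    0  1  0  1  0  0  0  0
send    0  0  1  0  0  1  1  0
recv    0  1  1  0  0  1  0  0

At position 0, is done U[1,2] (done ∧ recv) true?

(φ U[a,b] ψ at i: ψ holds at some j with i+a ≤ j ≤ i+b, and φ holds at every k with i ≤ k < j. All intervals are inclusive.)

Need some j in [1,2] with (done ∧ recv), and done at every k in [0,j-1].
  j=1: (done ∧ recv) holds, but done fails at k=0 → not this j.
  j=2: (done ∧ recv) false.
No j in the window works → until fails.

False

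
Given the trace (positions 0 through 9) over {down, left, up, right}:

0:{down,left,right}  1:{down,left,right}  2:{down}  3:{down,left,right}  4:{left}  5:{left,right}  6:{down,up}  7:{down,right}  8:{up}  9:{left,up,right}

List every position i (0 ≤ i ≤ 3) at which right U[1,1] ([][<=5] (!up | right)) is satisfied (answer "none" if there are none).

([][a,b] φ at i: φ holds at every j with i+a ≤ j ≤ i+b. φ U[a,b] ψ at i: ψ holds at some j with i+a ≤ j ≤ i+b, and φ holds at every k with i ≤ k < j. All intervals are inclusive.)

none

Evaluate at each i in [0,3]:
  i=0: ✗ (no rhs in [1,1])
  i=1: ✗ (no rhs in [2,2])
  i=2: ✗ (no rhs in [3,3])
  i=3: ✗ (no rhs in [4,4])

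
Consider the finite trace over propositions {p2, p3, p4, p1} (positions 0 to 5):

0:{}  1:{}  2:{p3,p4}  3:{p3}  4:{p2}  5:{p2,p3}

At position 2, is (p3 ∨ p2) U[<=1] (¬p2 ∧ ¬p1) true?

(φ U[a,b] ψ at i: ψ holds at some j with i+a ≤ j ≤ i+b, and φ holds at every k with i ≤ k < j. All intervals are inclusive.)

Need some j in [2,3] with (¬p2 ∧ ¬p1), and (p3 ∨ p2) at every k in [2,j-1].
  j=2: (¬p2 ∧ ¬p1) holds; no prefix to check → satisfied.

True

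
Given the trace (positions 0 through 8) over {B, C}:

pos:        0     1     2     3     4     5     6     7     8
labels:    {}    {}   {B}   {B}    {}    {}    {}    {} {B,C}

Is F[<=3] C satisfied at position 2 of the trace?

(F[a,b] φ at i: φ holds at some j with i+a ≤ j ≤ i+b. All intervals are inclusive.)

Does not hold

Check C at each j in [2,5]:
  j=2: false
  j=3: false
  j=4: false
  j=5: false
No position in the window satisfies it → formula fails.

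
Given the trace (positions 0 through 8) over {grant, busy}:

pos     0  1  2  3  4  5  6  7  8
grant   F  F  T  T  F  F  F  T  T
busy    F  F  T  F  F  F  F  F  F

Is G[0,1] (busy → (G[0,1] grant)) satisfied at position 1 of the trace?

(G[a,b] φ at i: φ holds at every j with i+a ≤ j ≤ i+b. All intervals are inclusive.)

Holds

Check (busy → (G[0,1] grant)) at every j in [1,2]:
  j=1: antecedent false → ✓
  j=2: antecedent true; consequent holds on [2,3] → ✓
All positions satisfy it → formula holds.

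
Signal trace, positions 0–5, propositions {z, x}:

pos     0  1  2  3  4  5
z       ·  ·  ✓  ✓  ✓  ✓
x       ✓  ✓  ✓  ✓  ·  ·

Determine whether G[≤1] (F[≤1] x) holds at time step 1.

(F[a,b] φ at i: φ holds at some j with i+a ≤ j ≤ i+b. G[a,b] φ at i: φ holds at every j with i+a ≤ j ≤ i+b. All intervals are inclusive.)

Check F[≤1] x at every j in [1,2]:
  j=1: holds (witness at 1)
  j=2: holds (witness at 2)
All positions satisfy it → formula holds.

Yes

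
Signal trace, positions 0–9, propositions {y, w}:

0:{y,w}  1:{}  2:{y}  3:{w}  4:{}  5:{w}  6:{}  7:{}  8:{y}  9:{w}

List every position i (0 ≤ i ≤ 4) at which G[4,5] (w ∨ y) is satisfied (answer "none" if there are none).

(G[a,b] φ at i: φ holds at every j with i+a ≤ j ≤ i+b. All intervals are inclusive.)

Evaluate at each i in [0,4]:
  i=0: ✗ (fails at j=4)
  i=1: ✗ (fails at j=6)
  i=2: ✗ (fails at j=6)
  i=3: ✗ (fails at j=7)
  i=4: ✓ (all of [8,9])

4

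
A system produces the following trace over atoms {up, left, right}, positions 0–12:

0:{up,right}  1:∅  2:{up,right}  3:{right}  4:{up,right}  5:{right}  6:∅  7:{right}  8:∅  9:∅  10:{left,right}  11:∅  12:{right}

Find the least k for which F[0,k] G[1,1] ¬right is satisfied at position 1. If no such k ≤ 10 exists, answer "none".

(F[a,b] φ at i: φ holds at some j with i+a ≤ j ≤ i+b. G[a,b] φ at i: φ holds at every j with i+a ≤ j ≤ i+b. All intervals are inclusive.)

Scan j = 1,2,… for G[1,1] ¬right:
  j=1: fails
  j=2: fails
  j=3: fails
  j=4: fails
  j=5: holds
First hit at j=5, so smallest k = 5-1 = 4.

4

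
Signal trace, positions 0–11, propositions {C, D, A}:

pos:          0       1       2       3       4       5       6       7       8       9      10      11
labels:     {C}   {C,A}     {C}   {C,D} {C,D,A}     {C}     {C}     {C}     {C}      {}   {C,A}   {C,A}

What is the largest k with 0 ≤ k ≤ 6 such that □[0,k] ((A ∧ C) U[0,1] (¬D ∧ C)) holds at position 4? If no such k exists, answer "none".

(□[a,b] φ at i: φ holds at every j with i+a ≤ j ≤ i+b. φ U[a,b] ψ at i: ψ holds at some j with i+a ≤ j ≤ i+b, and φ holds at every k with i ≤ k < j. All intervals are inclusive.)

((A ∧ C) U[0,1] (¬D ∧ C)) must hold from j=4 onward; find where it first fails.
  j=4: holds
  j=5: holds
  j=6: holds
  j=7: holds
  j=8: holds
  j=9: fails
Holds on [4,8], so largest k = 4.

4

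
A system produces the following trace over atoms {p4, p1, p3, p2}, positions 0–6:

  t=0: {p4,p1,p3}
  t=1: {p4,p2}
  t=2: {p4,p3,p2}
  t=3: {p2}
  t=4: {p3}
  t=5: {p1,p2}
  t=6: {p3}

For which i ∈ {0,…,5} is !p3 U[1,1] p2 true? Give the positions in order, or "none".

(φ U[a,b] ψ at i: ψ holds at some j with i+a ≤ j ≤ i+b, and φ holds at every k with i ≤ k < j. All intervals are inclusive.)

1

Evaluate at each i in [0,5]:
  i=0: ✗ (lhs fails at k=0 before rhs at j=1)
  i=1: ✓ (rhs at j=2; lhs holds on [1,1])
  i=2: ✗ (lhs fails at k=2 before rhs at j=3)
  i=3: ✗ (no rhs in [4,4])
  i=4: ✗ (lhs fails at k=4 before rhs at j=5)
  i=5: ✗ (no rhs in [6,6])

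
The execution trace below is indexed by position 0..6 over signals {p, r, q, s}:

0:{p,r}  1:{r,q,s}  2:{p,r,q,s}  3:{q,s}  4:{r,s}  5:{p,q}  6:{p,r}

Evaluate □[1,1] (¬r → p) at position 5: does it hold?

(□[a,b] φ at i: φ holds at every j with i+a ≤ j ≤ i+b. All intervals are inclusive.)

Check (¬r → p) at every j in [6,6]:
  j=6: antecedent false → ✓
All positions satisfy it → formula holds.

Yes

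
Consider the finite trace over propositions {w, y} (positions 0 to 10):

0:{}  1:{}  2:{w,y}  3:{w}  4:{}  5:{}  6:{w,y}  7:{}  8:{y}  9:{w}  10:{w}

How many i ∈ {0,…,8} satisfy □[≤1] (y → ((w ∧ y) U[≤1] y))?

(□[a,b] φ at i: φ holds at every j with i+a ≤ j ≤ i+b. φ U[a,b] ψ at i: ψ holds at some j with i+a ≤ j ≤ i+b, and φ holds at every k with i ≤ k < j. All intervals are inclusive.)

9

Evaluate at each i in [0,8]:
  i=0: ✓ (all of [0,1])
  i=1: ✓ (all of [1,2])
  i=2: ✓ (all of [2,3])
  i=3: ✓ (all of [3,4])
  i=4: ✓ (all of [4,5])
  i=5: ✓ (all of [5,6])
  i=6: ✓ (all of [6,7])
  i=7: ✓ (all of [7,8])
  i=8: ✓ (all of [8,9])
Positions where it holds: {0, 1, 2, 3, 4, 5, 6, 7, 8} → 9.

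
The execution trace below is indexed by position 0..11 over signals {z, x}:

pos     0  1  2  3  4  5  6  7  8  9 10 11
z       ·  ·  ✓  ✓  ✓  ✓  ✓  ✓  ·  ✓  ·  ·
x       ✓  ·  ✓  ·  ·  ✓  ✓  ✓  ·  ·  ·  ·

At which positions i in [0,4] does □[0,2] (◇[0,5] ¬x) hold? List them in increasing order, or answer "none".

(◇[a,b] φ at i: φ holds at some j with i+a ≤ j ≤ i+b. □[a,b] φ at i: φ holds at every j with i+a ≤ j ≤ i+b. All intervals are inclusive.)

Evaluate at each i in [0,4]:
  i=0: ✓ (all of [0,2])
  i=1: ✓ (all of [1,3])
  i=2: ✓ (all of [2,4])
  i=3: ✓ (all of [3,5])
  i=4: ✓ (all of [4,6])

0, 1, 2, 3, 4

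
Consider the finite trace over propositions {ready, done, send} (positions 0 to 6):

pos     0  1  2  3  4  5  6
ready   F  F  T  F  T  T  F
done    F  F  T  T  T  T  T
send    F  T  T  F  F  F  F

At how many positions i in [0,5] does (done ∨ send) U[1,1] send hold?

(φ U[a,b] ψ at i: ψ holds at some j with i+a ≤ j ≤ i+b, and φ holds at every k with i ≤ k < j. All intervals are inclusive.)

1

Evaluate at each i in [0,5]:
  i=0: ✗ (lhs fails at k=0 before rhs at j=1)
  i=1: ✓ (rhs at j=2; lhs holds on [1,1])
  i=2: ✗ (no rhs in [3,3])
  i=3: ✗ (no rhs in [4,4])
  i=4: ✗ (no rhs in [5,5])
  i=5: ✗ (no rhs in [6,6])
Positions where it holds: {1} → 1.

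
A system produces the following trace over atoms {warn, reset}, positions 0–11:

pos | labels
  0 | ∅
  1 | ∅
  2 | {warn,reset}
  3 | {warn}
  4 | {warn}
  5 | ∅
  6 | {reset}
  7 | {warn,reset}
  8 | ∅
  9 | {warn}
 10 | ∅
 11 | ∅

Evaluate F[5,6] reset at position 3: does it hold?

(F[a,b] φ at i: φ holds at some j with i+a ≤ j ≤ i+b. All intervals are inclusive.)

False

Check reset at each j in [8,9]:
  j=8: false
  j=9: false
No position in the window satisfies it → formula fails.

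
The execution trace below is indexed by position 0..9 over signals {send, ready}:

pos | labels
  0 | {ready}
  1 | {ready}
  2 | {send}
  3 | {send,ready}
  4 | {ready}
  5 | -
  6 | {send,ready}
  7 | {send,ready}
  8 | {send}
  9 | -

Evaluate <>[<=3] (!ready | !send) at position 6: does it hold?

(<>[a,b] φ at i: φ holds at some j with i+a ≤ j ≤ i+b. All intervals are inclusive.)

Check (!ready | !send) at each j in [6,9]:
  j=6: false
  j=7: false
  j=8: true
  j=9: true
Found at j=8 → formula holds.

Holds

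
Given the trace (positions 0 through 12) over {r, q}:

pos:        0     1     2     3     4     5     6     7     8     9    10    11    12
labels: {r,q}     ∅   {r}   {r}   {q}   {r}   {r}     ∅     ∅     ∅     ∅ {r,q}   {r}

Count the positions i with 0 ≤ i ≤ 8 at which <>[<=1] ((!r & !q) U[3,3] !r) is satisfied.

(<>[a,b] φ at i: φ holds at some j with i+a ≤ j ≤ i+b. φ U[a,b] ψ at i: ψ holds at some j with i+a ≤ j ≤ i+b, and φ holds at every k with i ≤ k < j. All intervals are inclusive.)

Evaluate at each i in [0,8]:
  i=0: ✗ (none in [0,1])
  i=1: ✗ (none in [1,2])
  i=2: ✗ (none in [2,3])
  i=3: ✗ (none in [3,4])
  i=4: ✗ (none in [4,5])
  i=5: ✗ (none in [5,6])
  i=6: ✓ (witness j=7)
  i=7: ✓ (witness j=7)
  i=8: ✗ (none in [8,9])
Positions where it holds: {6, 7} → 2.

2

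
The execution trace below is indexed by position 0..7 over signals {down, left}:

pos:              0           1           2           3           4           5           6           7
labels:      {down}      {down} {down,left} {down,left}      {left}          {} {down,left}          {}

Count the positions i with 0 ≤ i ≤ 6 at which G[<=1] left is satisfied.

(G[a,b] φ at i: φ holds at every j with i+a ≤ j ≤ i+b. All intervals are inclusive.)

Evaluate at each i in [0,6]:
  i=0: ✗ (fails at j=0)
  i=1: ✗ (fails at j=1)
  i=2: ✓ (all of [2,3])
  i=3: ✓ (all of [3,4])
  i=4: ✗ (fails at j=5)
  i=5: ✗ (fails at j=5)
  i=6: ✗ (fails at j=7)
Positions where it holds: {2, 3} → 2.

2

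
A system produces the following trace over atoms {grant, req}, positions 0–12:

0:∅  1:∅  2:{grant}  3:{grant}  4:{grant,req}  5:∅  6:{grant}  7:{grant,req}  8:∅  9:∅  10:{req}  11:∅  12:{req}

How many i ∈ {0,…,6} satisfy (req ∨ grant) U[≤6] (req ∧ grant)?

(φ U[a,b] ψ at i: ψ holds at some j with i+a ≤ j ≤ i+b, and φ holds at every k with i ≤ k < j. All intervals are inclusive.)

4

Evaluate at each i in [0,6]:
  i=0: ✗ (lhs fails at k=0 before rhs at j=4)
  i=1: ✗ (lhs fails at k=1 before rhs at j=4)
  i=2: ✓ (rhs at j=4; lhs holds on [2,3])
  i=3: ✓ (rhs at j=4; lhs holds on [3,3])
  i=4: ✓ (rhs at j=4)
  i=5: ✗ (lhs fails at k=5 before rhs at j=7)
  i=6: ✓ (rhs at j=7; lhs holds on [6,6])
Positions where it holds: {2, 3, 4, 6} → 4.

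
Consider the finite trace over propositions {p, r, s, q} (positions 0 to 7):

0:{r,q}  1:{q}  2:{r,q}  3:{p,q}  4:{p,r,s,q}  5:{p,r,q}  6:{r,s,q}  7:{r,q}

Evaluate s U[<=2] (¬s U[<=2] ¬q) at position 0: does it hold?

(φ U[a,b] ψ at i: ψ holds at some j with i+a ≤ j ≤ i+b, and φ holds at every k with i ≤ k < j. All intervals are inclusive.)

False

Need some j in [0,2] with (¬s U[<=2] ¬q), and s at every k in [0,j-1].
  j=0: (¬s U[<=2] ¬q) — fails.
  j=1: (¬s U[<=2] ¬q) — fails.
  j=2: (¬s U[<=2] ¬q) — fails.
No j in the window works → until fails.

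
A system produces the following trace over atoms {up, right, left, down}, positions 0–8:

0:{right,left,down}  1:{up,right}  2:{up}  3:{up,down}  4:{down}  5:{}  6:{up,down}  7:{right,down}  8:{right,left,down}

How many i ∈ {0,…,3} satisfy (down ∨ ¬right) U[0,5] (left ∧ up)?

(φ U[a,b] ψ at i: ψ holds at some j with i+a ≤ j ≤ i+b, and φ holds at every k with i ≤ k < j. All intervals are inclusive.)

Evaluate at each i in [0,3]:
  i=0: ✗ (no rhs in [0,5])
  i=1: ✗ (no rhs in [1,6])
  i=2: ✗ (no rhs in [2,7])
  i=3: ✗ (no rhs in [3,8])
Positions where it holds: {} → 0.

0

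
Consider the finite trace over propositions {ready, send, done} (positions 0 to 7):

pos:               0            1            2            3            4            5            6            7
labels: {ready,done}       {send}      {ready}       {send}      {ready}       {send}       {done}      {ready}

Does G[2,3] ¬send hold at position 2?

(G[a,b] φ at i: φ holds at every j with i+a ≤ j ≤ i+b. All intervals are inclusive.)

Check ¬send at every j in [4,5]:
  j=4: true
  j=5: false
Fails at j=5 → formula fails.

False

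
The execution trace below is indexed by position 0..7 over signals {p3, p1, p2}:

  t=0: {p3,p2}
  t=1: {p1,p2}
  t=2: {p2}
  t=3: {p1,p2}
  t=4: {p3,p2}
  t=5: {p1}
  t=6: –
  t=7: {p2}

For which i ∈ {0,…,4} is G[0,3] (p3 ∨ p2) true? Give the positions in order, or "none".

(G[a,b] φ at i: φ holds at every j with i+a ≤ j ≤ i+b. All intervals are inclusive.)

0, 1

Evaluate at each i in [0,4]:
  i=0: ✓ (all of [0,3])
  i=1: ✓ (all of [1,4])
  i=2: ✗ (fails at j=5)
  i=3: ✗ (fails at j=5)
  i=4: ✗ (fails at j=5)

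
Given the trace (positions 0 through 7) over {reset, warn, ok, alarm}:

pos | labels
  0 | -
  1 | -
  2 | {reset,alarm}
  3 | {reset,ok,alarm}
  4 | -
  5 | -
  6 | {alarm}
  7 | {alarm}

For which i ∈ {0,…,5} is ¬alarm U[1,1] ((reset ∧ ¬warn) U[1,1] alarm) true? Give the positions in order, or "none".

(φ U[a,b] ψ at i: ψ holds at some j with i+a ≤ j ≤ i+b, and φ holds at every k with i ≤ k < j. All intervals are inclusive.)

Evaluate at each i in [0,5]:
  i=0: ✗ (no rhs in [1,1])
  i=1: ✓ (rhs at j=2; lhs holds on [1,1])
  i=2: ✗ (no rhs in [3,3])
  i=3: ✗ (no rhs in [4,4])
  i=4: ✗ (no rhs in [5,5])
  i=5: ✗ (no rhs in [6,6])

1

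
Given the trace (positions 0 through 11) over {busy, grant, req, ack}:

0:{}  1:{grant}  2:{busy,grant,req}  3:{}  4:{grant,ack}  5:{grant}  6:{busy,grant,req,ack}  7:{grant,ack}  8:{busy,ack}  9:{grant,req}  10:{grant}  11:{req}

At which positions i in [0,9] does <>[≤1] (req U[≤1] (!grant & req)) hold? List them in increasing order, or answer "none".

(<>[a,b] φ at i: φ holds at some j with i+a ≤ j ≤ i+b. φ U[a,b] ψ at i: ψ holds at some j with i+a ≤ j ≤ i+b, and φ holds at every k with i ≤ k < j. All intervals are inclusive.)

Evaluate at each i in [0,9]:
  i=0: ✗ (none in [0,1])
  i=1: ✗ (none in [1,2])
  i=2: ✗ (none in [2,3])
  i=3: ✗ (none in [3,4])
  i=4: ✗ (none in [4,5])
  i=5: ✗ (none in [5,6])
  i=6: ✗ (none in [6,7])
  i=7: ✗ (none in [7,8])
  i=8: ✗ (none in [8,9])
  i=9: ✗ (none in [9,10])

none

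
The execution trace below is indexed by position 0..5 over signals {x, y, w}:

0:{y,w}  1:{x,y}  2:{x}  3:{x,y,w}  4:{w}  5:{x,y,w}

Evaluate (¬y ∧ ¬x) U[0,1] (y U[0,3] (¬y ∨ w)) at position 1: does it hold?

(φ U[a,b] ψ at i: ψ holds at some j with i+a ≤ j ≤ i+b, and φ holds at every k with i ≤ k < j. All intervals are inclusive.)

Need some j in [1,2] with (y U[0,3] (¬y ∨ w)), and (¬y ∧ ¬x) at every k in [1,j-1].
  j=1: (y U[0,3] (¬y ∨ w)) holds; no prefix to check → satisfied.

Yes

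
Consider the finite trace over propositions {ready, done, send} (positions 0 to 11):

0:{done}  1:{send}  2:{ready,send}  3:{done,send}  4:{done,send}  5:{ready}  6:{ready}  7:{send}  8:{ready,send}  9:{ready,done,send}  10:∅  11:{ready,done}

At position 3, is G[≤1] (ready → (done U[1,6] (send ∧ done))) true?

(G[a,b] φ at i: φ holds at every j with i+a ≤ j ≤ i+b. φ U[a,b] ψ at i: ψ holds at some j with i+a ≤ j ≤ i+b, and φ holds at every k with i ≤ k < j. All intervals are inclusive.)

Check (ready → (done U[1,6] (send ∧ done))) at every j in [3,4]:
  j=3: antecedent false → ✓
  j=4: antecedent false → ✓
All positions satisfy it → formula holds.

Yes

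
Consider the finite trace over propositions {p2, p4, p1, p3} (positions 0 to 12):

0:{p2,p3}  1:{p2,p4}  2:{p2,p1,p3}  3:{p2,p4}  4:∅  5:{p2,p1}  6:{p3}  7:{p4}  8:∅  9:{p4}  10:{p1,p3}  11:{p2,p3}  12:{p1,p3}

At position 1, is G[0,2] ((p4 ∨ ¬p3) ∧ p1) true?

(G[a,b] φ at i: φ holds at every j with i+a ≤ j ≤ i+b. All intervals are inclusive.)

No

Check ((p4 ∨ ¬p3) ∧ p1) at every j in [1,3]:
  j=1: false
  j=2: false
  j=3: false
Fails at j=1 → formula fails.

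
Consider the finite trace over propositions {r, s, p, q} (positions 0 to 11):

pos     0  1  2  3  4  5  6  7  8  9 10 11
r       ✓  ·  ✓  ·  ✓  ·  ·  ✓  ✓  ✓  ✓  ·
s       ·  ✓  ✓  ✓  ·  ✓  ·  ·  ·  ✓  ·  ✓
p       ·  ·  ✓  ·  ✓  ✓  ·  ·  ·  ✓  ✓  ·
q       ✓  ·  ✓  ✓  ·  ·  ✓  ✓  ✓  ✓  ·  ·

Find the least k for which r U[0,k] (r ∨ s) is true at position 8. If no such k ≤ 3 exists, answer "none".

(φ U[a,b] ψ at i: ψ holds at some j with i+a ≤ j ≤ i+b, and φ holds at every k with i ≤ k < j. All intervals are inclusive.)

Need earliest j ≥ 8 with (r ∨ s), and r at every k in [8,j-1].
  j=8: rhs holds (empty prefix). k = 0.

0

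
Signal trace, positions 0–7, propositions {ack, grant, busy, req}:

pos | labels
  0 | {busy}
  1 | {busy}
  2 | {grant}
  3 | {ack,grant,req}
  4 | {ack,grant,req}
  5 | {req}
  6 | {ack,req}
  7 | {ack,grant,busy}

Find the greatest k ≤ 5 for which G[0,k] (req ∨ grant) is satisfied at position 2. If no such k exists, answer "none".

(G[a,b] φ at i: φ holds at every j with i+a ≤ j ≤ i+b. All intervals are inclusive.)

(req ∨ grant) must hold from j=2 onward; find where it first fails.
  j=2: holds
  j=3: holds
  j=4: holds
  j=5: holds
  j=6: holds
  j=7: holds
Holds through j=7; largest k = 5.

5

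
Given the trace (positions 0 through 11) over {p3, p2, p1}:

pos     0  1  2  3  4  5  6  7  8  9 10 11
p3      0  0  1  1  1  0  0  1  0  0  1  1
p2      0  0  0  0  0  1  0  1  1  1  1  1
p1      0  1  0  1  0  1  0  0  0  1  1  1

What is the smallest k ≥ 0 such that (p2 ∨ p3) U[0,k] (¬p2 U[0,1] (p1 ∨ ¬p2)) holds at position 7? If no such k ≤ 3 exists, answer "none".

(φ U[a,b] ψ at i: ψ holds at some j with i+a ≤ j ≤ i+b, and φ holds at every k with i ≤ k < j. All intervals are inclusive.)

Need earliest j ≥ 7 with (¬p2 U[0,1] (p1 ∨ ¬p2)), and (p2 ∨ p3) at every k in [7,j-1].
  j=7: rhs fails.
  j=8: rhs fails.
  j=9: rhs holds; lhs holds on [7,8]. k = 2.

2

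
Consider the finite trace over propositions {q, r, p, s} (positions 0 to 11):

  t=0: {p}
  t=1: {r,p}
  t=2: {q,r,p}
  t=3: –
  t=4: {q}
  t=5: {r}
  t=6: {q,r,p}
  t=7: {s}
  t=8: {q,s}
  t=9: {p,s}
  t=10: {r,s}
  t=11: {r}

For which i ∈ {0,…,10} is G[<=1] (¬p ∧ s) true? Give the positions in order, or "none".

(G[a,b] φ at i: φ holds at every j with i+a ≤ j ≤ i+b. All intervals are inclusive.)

7

Evaluate at each i in [0,10]:
  i=0: ✗ (fails at j=0)
  i=1: ✗ (fails at j=1)
  i=2: ✗ (fails at j=2)
  i=3: ✗ (fails at j=3)
  i=4: ✗ (fails at j=4)
  i=5: ✗ (fails at j=5)
  i=6: ✗ (fails at j=6)
  i=7: ✓ (all of [7,8])
  i=8: ✗ (fails at j=9)
  i=9: ✗ (fails at j=9)
  i=10: ✗ (fails at j=11)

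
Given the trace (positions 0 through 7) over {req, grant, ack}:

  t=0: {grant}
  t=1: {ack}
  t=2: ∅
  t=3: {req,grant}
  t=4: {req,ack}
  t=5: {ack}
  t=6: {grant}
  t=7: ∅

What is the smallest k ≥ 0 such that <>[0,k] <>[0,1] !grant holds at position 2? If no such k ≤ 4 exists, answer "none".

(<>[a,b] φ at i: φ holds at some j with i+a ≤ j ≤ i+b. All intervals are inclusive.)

0

Scan j = 2,3,… for <>[0,1] !grant:
  j=2: holds
First hit at j=2, so smallest k = 2-2 = 0.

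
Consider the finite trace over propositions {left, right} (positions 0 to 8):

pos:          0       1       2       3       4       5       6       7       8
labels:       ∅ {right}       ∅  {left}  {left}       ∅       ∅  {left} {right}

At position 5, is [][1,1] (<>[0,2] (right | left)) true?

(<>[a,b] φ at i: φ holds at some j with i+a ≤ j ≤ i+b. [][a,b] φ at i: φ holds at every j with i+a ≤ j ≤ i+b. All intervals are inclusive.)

Holds

Check <>[0,2] (right | left) at every j in [6,6]:
  j=6: holds (witness at 7)
All positions satisfy it → formula holds.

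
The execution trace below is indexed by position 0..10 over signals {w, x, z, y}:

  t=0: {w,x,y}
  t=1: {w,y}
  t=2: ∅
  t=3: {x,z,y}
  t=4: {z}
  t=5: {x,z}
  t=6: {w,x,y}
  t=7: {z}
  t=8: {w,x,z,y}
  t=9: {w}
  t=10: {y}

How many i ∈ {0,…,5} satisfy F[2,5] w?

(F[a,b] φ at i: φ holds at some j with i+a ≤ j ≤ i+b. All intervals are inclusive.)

5

Evaluate at each i in [0,5]:
  i=0: ✗ (none in [2,5])
  i=1: ✓ (witness j=6)
  i=2: ✓ (witness j=6)
  i=3: ✓ (witness j=6)
  i=4: ✓ (witness j=6)
  i=5: ✓ (witness j=8)
Positions where it holds: {1, 2, 3, 4, 5} → 5.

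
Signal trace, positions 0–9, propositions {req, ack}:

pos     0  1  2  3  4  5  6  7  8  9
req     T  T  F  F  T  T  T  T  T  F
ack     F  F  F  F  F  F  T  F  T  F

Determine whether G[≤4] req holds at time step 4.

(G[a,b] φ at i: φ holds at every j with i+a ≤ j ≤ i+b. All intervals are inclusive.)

Check req at every j in [4,8]:
  j=4: true
  j=5: true
  j=6: true
  j=7: true
  j=8: true
All positions satisfy it → formula holds.

Yes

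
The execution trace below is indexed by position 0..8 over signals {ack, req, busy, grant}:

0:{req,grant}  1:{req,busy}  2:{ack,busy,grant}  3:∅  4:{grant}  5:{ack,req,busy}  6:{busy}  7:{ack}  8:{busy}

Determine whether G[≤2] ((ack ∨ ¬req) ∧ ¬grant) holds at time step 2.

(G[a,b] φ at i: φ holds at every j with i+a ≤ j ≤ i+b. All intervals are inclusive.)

Does not hold

Check ((ack ∨ ¬req) ∧ ¬grant) at every j in [2,4]:
  j=2: false
  j=3: true
  j=4: false
Fails at j=2 → formula fails.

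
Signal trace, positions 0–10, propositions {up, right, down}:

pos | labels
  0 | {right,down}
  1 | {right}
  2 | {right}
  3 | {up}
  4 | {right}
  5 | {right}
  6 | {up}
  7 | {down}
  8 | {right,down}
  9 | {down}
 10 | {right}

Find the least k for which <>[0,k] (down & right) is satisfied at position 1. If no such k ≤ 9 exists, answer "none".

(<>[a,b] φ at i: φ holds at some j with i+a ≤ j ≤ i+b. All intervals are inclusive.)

7

Scan j = 1,2,… for (down & right):
  j=1: fails
  j=2: fails
  j=3: fails
  j=4: fails
  j=5: fails
  j=6: fails
  j=7: fails
  j=8: holds
First hit at j=8, so smallest k = 8-1 = 7.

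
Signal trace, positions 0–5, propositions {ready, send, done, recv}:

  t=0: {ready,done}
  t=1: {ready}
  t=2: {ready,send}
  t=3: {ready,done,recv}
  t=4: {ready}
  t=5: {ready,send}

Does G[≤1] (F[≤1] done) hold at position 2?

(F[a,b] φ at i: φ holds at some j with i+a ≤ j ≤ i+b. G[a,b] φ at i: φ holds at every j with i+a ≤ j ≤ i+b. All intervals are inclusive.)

Holds

Check F[≤1] done at every j in [2,3]:
  j=2: holds (witness at 3)
  j=3: holds (witness at 3)
All positions satisfy it → formula holds.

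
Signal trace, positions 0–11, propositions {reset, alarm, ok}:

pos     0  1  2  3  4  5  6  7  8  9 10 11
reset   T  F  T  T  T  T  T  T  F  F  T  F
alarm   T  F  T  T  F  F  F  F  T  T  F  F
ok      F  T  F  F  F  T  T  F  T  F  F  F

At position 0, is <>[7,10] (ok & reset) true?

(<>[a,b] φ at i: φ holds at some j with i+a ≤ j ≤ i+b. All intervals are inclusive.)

Check (ok & reset) at each j in [7,10]:
  j=7: false
  j=8: false
  j=9: false
  j=10: false
No position in the window satisfies it → formula fails.

No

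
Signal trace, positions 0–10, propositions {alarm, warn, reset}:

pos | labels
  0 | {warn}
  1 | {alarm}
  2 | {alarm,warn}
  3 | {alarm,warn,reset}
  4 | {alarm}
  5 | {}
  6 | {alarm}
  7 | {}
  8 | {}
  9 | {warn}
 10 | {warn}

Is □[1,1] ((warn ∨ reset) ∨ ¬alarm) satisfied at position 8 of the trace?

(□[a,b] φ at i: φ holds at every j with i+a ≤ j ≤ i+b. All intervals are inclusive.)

True

Check ((warn ∨ reset) ∨ ¬alarm) at every j in [9,9]:
  j=9: true
All positions satisfy it → formula holds.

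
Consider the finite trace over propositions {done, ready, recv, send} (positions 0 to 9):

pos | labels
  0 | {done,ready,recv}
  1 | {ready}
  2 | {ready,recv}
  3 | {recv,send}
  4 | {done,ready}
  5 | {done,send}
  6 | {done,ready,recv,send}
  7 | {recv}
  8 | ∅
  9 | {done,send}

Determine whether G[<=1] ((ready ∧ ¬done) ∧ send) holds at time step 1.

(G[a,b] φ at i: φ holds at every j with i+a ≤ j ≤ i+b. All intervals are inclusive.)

Check ((ready ∧ ¬done) ∧ send) at every j in [1,2]:
  j=1: false
  j=2: false
Fails at j=1 → formula fails.

No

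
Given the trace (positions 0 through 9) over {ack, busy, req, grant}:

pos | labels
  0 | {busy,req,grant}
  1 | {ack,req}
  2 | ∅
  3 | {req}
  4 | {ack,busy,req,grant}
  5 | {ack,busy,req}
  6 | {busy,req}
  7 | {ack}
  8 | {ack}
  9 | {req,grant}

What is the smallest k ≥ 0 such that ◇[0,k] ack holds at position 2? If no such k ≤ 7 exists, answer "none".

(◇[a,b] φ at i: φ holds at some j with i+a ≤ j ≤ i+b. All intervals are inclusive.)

Scan j = 2,3,… for ack:
  j=2: fails
  j=3: fails
  j=4: holds
First hit at j=4, so smallest k = 4-2 = 2.

2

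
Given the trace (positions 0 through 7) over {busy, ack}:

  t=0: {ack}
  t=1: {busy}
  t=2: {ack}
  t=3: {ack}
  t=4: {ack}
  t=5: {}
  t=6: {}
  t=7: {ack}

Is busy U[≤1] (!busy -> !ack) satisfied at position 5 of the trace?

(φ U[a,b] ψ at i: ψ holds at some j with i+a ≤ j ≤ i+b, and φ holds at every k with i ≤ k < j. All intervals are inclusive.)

True

Need some j in [5,6] with (!busy -> !ack), and busy at every k in [5,j-1].
  j=5: (!busy -> !ack) holds; no prefix to check → satisfied.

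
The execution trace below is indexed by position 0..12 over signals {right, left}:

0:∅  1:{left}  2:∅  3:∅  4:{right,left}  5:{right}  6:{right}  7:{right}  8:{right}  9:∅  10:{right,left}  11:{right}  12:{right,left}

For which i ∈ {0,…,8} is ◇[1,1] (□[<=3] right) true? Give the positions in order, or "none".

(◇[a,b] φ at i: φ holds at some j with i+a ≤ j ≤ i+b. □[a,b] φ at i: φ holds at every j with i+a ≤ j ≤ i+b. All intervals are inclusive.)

3, 4

Evaluate at each i in [0,8]:
  i=0: ✗ (none in [1,1])
  i=1: ✗ (none in [2,2])
  i=2: ✗ (none in [3,3])
  i=3: ✓ (witness j=4)
  i=4: ✓ (witness j=5)
  i=5: ✗ (none in [6,6])
  i=6: ✗ (none in [7,7])
  i=7: ✗ (none in [8,8])
  i=8: ✗ (none in [9,9])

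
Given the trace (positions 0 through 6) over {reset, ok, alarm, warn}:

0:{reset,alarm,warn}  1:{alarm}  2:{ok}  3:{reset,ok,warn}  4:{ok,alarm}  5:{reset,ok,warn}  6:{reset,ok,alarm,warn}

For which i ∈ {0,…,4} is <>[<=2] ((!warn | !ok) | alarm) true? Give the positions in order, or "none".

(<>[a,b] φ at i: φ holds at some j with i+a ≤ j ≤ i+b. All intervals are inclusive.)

Evaluate at each i in [0,4]:
  i=0: ✓ (witness j=0)
  i=1: ✓ (witness j=1)
  i=2: ✓ (witness j=2)
  i=3: ✓ (witness j=4)
  i=4: ✓ (witness j=4)

0, 1, 2, 3, 4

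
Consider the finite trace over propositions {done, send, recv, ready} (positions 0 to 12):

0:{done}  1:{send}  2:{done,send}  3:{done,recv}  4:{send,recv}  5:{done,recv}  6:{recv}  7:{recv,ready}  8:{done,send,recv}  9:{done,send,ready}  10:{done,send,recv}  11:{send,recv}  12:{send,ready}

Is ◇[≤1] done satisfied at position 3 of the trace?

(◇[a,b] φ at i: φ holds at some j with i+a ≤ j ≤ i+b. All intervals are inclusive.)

True

Check done at each j in [3,4]:
  j=3: true
  j=4: false
Found at j=3 → formula holds.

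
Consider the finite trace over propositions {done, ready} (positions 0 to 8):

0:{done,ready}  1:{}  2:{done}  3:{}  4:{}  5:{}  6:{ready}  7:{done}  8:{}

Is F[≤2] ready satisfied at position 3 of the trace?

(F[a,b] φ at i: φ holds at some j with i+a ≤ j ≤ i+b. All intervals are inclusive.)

Does not hold

Check ready at each j in [3,5]:
  j=3: false
  j=4: false
  j=5: false
No position in the window satisfies it → formula fails.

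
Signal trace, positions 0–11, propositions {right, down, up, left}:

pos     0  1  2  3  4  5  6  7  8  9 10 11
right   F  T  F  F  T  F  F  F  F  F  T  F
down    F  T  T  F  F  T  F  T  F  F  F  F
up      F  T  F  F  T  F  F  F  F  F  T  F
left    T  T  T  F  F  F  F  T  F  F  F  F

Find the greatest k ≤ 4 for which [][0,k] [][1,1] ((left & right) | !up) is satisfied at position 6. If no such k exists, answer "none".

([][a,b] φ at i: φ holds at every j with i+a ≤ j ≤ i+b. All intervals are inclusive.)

[][1,1] ((left & right) | !up) must hold from j=6 onward; find where it first fails.
  j=6: holds
  j=7: holds
  j=8: holds
  j=9: fails
Holds on [6,8], so largest k = 2.

2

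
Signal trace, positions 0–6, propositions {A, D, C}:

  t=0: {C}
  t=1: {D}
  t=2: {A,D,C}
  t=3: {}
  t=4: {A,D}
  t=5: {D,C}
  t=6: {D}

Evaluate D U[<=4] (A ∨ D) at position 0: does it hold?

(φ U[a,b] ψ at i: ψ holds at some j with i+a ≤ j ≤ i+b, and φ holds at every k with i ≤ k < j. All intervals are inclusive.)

False

Need some j in [0,4] with (A ∨ D), and D at every k in [0,j-1].
  j=0: (A ∨ D) false.
  j=1: (A ∨ D) holds, but D fails at k=0 → not this j.
  j=2: (A ∨ D) holds, but D fails at k=0 → not this j.
  j=3: (A ∨ D) false.
  j=4: (A ∨ D) holds, but D fails at k=0 → not this j.
No j in the window works → until fails.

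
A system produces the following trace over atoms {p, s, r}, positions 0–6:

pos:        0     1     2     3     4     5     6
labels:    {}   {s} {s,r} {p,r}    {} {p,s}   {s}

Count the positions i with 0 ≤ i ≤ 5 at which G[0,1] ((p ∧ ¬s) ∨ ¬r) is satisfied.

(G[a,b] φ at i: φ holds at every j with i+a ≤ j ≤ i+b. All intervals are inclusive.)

Evaluate at each i in [0,5]:
  i=0: ✓ (all of [0,1])
  i=1: ✗ (fails at j=2)
  i=2: ✗ (fails at j=2)
  i=3: ✓ (all of [3,4])
  i=4: ✓ (all of [4,5])
  i=5: ✓ (all of [5,6])
Positions where it holds: {0, 3, 4, 5} → 4.

4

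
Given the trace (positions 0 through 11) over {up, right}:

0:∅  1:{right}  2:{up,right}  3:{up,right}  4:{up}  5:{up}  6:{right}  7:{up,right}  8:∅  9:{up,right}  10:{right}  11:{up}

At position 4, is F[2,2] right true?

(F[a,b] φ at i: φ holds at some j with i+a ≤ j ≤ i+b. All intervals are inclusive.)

Check right at each j in [6,6]:
  j=6: true
Found at j=6 → formula holds.

True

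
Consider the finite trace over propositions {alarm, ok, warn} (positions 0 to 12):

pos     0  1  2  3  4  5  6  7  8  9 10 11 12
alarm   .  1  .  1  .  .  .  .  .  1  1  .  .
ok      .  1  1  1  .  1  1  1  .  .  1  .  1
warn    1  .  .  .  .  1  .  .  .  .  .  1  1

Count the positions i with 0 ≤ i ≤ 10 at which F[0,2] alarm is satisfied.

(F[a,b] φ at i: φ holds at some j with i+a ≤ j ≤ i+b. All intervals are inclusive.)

Evaluate at each i in [0,10]:
  i=0: ✓ (witness j=1)
  i=1: ✓ (witness j=1)
  i=2: ✓ (witness j=3)
  i=3: ✓ (witness j=3)
  i=4: ✗ (none in [4,6])
  i=5: ✗ (none in [5,7])
  i=6: ✗ (none in [6,8])
  i=7: ✓ (witness j=9)
  i=8: ✓ (witness j=9)
  i=9: ✓ (witness j=9)
  i=10: ✓ (witness j=10)
Positions where it holds: {0, 1, 2, 3, 7, 8, 9, 10} → 8.

8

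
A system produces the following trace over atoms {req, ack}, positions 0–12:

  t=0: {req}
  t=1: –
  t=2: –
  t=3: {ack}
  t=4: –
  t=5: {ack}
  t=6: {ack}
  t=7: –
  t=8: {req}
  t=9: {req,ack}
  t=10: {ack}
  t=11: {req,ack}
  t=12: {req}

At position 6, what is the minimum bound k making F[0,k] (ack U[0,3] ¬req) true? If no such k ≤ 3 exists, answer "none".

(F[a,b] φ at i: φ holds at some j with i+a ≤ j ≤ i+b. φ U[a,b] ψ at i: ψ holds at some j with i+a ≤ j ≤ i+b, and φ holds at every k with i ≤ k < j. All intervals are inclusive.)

Scan j = 6,7,… for (ack U[0,3] ¬req):
  j=6: holds
First hit at j=6, so smallest k = 6-6 = 0.

0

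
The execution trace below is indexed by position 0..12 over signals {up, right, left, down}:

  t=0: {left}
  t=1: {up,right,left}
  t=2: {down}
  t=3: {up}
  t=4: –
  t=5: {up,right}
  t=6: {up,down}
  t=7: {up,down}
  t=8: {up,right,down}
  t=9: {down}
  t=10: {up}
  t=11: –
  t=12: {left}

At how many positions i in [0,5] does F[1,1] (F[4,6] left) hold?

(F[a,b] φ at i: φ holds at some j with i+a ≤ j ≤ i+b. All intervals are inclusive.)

1

Evaluate at each i in [0,5]:
  i=0: ✗ (none in [1,1])
  i=1: ✗ (none in [2,2])
  i=2: ✗ (none in [3,3])
  i=3: ✗ (none in [4,4])
  i=4: ✗ (none in [5,5])
  i=5: ✓ (witness j=6)
Positions where it holds: {5} → 1.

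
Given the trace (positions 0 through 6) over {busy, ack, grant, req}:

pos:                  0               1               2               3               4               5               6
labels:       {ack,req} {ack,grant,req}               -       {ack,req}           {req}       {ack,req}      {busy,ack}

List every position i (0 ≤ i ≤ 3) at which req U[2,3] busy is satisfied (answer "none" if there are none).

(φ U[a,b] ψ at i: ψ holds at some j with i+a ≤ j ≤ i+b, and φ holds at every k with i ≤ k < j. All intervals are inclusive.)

3

Evaluate at each i in [0,3]:
  i=0: ✗ (no rhs in [2,3])
  i=1: ✗ (no rhs in [3,4])
  i=2: ✗ (no rhs in [4,5])
  i=3: ✓ (rhs at j=6; lhs holds on [3,5])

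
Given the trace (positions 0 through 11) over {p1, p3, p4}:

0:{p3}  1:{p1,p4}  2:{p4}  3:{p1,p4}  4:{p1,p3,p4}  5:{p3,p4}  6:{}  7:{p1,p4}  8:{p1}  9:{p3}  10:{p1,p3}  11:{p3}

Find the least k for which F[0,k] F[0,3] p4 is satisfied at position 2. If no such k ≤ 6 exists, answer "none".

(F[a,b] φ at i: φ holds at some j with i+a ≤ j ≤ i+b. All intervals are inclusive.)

Scan j = 2,3,… for F[0,3] p4:
  j=2: holds
First hit at j=2, so smallest k = 2-2 = 0.

0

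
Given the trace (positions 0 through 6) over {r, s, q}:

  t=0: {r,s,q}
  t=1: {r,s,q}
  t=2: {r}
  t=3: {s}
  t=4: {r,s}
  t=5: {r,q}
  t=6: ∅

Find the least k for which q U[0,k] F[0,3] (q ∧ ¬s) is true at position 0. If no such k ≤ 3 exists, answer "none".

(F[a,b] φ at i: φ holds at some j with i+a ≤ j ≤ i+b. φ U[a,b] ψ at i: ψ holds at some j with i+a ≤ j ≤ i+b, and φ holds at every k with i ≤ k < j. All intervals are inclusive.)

Need earliest j ≥ 0 with F[0,3] (q ∧ ¬s), and q at every k in [0,j-1].
  j=0: rhs fails.
  j=1: rhs fails.
  j=2: rhs holds; lhs holds on [0,1]. k = 2.

2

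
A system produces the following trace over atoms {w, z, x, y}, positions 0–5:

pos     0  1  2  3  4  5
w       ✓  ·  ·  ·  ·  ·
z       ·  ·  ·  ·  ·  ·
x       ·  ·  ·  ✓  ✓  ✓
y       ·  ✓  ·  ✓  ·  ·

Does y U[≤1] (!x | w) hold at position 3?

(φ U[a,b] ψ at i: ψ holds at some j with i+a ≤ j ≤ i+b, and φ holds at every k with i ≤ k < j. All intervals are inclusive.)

Does not hold

Need some j in [3,4] with (!x | w), and y at every k in [3,j-1].
  j=3: (!x | w) false.
  j=4: (!x | w) false.
No j in the window works → until fails.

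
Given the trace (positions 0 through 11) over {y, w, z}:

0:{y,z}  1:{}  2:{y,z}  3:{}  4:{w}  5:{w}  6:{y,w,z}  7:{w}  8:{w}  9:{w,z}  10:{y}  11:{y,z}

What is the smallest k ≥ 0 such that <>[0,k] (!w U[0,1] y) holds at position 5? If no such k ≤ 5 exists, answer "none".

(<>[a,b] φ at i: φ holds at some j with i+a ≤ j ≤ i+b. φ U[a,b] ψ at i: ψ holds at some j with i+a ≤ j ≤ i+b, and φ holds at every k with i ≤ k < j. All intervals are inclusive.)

1

Scan j = 5,6,… for (!w U[0,1] y):
  j=5: fails
  j=6: holds
First hit at j=6, so smallest k = 6-5 = 1.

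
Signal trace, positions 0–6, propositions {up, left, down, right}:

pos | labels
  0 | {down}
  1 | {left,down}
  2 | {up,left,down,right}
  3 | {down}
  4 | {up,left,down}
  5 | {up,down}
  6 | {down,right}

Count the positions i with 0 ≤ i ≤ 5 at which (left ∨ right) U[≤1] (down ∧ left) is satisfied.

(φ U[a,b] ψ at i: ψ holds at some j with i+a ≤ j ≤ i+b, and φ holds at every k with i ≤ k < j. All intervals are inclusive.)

Evaluate at each i in [0,5]:
  i=0: ✗ (lhs fails at k=0 before rhs at j=1)
  i=1: ✓ (rhs at j=1)
  i=2: ✓ (rhs at j=2)
  i=3: ✗ (lhs fails at k=3 before rhs at j=4)
  i=4: ✓ (rhs at j=4)
  i=5: ✗ (no rhs in [5,6])
Positions where it holds: {1, 2, 4} → 3.

3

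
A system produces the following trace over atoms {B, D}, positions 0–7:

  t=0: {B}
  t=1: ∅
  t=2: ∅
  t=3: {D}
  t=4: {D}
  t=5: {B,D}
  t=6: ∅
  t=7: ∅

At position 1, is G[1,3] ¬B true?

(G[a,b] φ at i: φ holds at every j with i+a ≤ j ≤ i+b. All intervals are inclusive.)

Check ¬B at every j in [2,4]:
  j=2: true
  j=3: true
  j=4: true
All positions satisfy it → formula holds.

True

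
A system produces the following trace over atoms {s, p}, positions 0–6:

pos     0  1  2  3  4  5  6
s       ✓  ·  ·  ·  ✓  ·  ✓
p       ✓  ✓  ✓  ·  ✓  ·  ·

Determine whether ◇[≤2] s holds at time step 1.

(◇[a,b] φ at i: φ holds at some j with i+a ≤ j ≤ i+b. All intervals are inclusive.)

Check s at each j in [1,3]:
  j=1: false
  j=2: false
  j=3: false
No position in the window satisfies it → formula fails.

Does not hold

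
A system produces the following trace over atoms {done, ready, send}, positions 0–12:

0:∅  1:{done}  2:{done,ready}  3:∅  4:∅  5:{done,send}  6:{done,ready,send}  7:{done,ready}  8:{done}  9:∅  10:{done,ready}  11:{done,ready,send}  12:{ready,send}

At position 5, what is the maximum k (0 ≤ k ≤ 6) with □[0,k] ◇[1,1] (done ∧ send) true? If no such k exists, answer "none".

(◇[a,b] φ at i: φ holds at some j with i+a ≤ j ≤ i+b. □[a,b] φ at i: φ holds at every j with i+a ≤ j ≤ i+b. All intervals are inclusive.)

◇[1,1] (done ∧ send) must hold from j=5 onward; find where it first fails.
  j=5: holds
  j=6: fails
Holds on [5,5], so largest k = 0.

0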